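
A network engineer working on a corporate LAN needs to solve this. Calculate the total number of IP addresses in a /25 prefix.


Given: CIDR prefix /25
Host bits = 32 - 25 = 7
Total addresses = 2^7 = 128

128


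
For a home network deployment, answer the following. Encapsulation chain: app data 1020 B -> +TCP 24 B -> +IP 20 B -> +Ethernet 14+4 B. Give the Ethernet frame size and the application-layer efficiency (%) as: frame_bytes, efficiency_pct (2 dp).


TCP segment = 1020 + 24 = 1044 B
IP packet = 1044 + 20 = 1064 B
Ethernet frame = 1064 + 14 + 4 = 1082 B
Efficiency = app / frame = 1020 / 1082 = 0.942699 = 94.2699% -> 94.27% (2 dp)

1082, 94.27


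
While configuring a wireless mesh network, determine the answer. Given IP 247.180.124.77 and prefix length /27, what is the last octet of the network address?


Given: IP = 247.180.124.77, prefix = /27
Subnet mask = 255.255.255.224
Last octet of IP: 77
Last octet of mask: 224
Network last octet = 77 AND 224 = 64

64


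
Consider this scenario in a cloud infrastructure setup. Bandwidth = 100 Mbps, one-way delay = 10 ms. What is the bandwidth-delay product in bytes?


Given: bandwidth = 100 Mbps, delay = 10 ms
BDP in bits = 100 * 10^6 * 10 / 1000
BDP in bits = 1000000
BDP in bytes = 1000000 / 8 = 125000

125000


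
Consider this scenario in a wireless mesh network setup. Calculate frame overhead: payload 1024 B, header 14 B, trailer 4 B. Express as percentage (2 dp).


Given: payload = 1024 B, header = 14 B, trailer = 4 B
Overhead bytes = header + trailer = 14 + 4 = 18
Total frame = payload + overhead = 1024 + 18 = 1042
Overhead % = 18 / 1042 * 100 = 1.7274% -> 1.73% (2 dp)

1.73


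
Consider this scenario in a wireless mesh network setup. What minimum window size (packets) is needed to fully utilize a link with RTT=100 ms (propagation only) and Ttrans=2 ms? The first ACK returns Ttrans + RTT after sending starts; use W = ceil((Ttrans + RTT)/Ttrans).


Given: Ttrans = 2 ms, RTT = 100 ms (= 2 * Tprop, Tprop = 50 ms)
Time until first ACK returns = Ttrans + RTT = 2 + 100 = 102 ms
Need W * Ttrans >= Ttrans + RTT  ->  W >= (Ttrans + RTT) / Ttrans
(Ttrans + RTT) / Ttrans = 102 / 2 = 51
W_min = ceil(51) = 51

51


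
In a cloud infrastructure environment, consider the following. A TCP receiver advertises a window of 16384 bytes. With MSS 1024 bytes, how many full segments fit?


Given: RWND = 16384 bytes, MSS = 1024 bytes
Full segments = floor(RWND / MSS)
Full segments = floor(16384 / 1024)
Full segments = floor(16.0) = 16

16


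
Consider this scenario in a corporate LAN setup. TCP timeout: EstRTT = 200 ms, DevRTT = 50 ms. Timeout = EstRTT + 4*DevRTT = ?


Given: EstRTT = 200 ms, DevRTT = 50 ms
Timeout = EstRTT + 4 * DevRTT
4 * DevRTT = 4 * 50 = 200
Timeout = 200 + 200 = 400 ms

400


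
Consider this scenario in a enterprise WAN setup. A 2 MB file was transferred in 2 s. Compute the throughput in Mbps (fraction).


Given: file = 2 MB, time = 2 s
File in Mb = 2 * 8 = 16 Mb
Throughput = 16 / 2 Mbps
Throughput = 8 Mbps

8


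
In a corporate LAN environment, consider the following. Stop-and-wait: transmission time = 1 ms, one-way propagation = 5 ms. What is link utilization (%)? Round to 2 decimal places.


Given: Ttrans = 1 ms, Tprop = 5 ms
RTT = 2 * Tprop = 2 * 5 = 10 ms
U = Ttrans / (Ttrans + RTT)
U = 1 / (1 + 10)
U = 1 / 11 = 0.090909
U% = 9.09%

9.09


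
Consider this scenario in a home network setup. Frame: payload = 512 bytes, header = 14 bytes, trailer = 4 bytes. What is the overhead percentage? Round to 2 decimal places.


Given: payload = 512 B, header = 14 B, trailer = 4 B
Overhead bytes = header + trailer = 14 + 4 = 18
Total frame = payload + overhead = 512 + 18 = 530
Overhead % = 18 / 530 * 100 = 3.3962% -> 3.40% (2 dp)

3.40


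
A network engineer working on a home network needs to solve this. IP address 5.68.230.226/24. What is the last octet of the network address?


Given: IP = 5.68.230.226, prefix = /24
Subnet mask = 255.255.255.0
Last octet of IP: 226
Last octet of mask: 0
Network last octet = 226 AND 0 = 0

0


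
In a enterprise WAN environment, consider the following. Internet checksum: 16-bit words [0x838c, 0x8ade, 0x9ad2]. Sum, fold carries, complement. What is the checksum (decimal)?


Given words: [0x838c, 0x8ade, 0x9ad2]
Step 1: Sum all words
Raw sum = 33676 + 35550 + 39634 = 108860
Step 2: Fold carry: (43324 + 1) = 43325
One's complement = ~43325 & 0xFFFF = 22210

22210


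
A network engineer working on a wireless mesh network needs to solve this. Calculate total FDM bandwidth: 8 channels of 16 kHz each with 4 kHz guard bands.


Given: 8 channels, 16 kHz each, guard = 4 kHz
Channel bandwidth = 8 * 16 = 128 kHz
Guard bands = 7 gaps * 4 kHz = 28 kHz
Total = 128 + 28 = 156 kHz

156


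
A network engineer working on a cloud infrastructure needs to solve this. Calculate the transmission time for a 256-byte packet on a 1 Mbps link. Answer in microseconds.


Given: packet = 256 bytes, bandwidth = 1 Mbps
Packet in bits = 256 * 8 = 2048 bits
Bandwidth = 1 * 10^6 = 1000000 bps
Time = 2048 / 1000000 seconds
Time in us = 2048 * 10^6 / 1000000 = 2048

2048


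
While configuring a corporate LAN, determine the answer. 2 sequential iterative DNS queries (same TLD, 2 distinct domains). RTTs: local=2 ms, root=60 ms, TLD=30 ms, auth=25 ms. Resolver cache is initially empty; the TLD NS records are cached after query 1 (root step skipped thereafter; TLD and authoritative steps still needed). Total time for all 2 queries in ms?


Lookup 1 (cold cache): local + root + TLD + auth = 2 + 60 + 30 + 25 = 117 ms
Lookups 2..2 (TLD NS cached -> skip root; new domain -> still ask TLD and auth): local + TLD + auth = 2 + 30 + 25 = 57 ms each
Remaining 1 lookups: 1 * 57 = 57 ms
Total = 117 + 57 = 174 ms

174


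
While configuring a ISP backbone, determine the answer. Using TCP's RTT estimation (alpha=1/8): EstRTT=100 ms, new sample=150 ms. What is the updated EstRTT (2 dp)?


Given: EstRTT = 100 ms, SampleRTT = 150 ms, alpha = 1/8
New EstRTT = (1 - alpha) * EstRTT + alpha * SampleRTT
(7/8) * 100 = 87.5
(1/8) * 150 = 18.75
New EstRTT = 87.5 + 18.75 = 106.25 ms -> 106.25 ms (2 dp)

106.25


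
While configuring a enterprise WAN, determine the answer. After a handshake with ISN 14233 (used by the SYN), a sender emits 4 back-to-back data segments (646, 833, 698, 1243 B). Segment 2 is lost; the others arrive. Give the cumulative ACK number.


SYN uses sequence number 14233; first data byte = ISN + 1 = 14234.
Segment 1: SEQ = 14234, len = 646 B, covers [14234, 14879]
Segment 2: SEQ = 14880, len = 833 B, covers [14880, 15712] [LOST]
Segment 3: SEQ = 15713, len = 698 B, covers [15713, 16410]
Segment 4: SEQ = 16411, len = 1243 B, covers [16411, 17653]
In-order data received: bytes [14234, 14879] (segments 1..1).
Segment 2 missing -> gap begins at byte 14880; later segments buffered out of order.
Cumulative ACK = next expected in-order byte = 14234 + 646 = 14880

14880


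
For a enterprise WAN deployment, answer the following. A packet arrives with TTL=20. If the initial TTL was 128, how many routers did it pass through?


Given: initial TTL = 128, received TTL = 20
Hops = initial TTL - received TTL
Hops = 128 - 20 = 108

108


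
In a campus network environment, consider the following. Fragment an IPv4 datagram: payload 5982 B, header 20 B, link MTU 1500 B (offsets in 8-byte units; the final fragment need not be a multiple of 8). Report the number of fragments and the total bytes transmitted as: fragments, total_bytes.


Max data per non-final fragment = floor((MTU - header)/8)*8 = floor((1500 - 20)/8)*8 = floor(1480/8)*8 = 1480 B
Final fragment needs no 8-byte alignment: it can carry up to MTU - header = 1480 B
Non-final fragments needed = ceil((payload - 1480) / 1480) = ceil(4502/1480) = ceil(3.0419) = 4
Number of fragments = 4 + 1 = 5
Fragment sizes (data): 4 * 1480 B + 62 B (last, 62 <= 1480 OK)
Total bytes sent = payload + n_frags * header = 5982 + 5*20 = 5982 + 100 = 6082 B

5, 6082


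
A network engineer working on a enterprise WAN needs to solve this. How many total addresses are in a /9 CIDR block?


Given: CIDR prefix /9
Host bits = 32 - 9 = 23
Total addresses = 2^23 = 8388608

8388608


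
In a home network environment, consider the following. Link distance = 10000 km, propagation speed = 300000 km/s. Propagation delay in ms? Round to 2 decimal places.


Given: distance = 10000 km, speed = 300000 km/s
Delay = distance / speed = 10000 / 300000 seconds
Delay in ms = 10000 * 1000 / 300000
Delay = 33.3333 ms
Rounded to 2 dp = 33.33 ms

33.33


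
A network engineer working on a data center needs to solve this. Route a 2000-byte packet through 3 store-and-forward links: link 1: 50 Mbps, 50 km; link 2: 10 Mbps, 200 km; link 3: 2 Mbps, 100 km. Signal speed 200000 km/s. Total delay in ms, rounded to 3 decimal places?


Packet = 2000 bytes = 16000 bits. Store-and-forward: sum (t_trans + t_prop) per link.
Link 1: t_trans = 16000/(50*10^6) s = 0.3200 ms; t_prop = 50/200000 s = 0.2500 ms; subtotal = 0.5700 ms
Link 2: t_trans = 16000/(10*10^6) s = 1.6000 ms; t_prop = 200/200000 s = 1.0000 ms; subtotal = 2.6000 ms
Link 3: t_trans = 16000/(2*10^6) s = 8.0000 ms; t_prop = 100/200000 s = 0.5000 ms; subtotal = 8.5000 ms
End-to-end = 0.5700 + 2.6000 + 8.5000 = 11.6700 ms -> 11.670 ms (3 dp)

11.670


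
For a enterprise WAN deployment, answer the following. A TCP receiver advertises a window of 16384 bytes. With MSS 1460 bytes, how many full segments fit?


Given: RWND = 16384 bytes, MSS = 1460 bytes
Full segments = floor(RWND / MSS)
Full segments = floor(16384 / 1460)
Full segments = floor(11.2219) = 11

11


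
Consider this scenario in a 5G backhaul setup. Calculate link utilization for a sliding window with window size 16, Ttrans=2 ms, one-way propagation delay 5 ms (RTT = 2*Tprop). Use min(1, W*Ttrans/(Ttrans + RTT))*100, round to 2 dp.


Given: W = 16, Ttrans = 2 ms, RTT = 10 ms (= 2 * Tprop, Tprop = 5 ms)
Cycle time = Ttrans + RTT = 2 + 10 = 12 ms (first packet sent until its ACK returns)
W * Ttrans = 16 * 2 = 32 ms of sending per cycle
W * Ttrans / (Ttrans + RTT) = 32 / 12 = 2.666667
U = min(1, 2.666667) = 1.000000
U% = 100.00%

100.00


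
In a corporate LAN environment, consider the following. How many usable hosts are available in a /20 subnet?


Given: subnet mask /20
Host bits = 32 - 20 = 12
Total addresses = 2^12 = 4096
Usable hosts = 4096 - 2 (network + broadcast) = 4094

4094


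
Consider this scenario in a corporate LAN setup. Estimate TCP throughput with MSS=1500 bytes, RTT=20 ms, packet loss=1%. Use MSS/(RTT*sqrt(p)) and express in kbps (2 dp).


Given: MSS = 1500 bytes, RTT = 20 ms, loss = 1%
RTT in seconds = 20 / 1000 = 0.02
Loss rate = 1% = 0.01
sqrt(loss) = sqrt(0.01) = 0.1
Throughput (bytes/s) = 1500 / (0.02 * 0.1) = 750000.0000
Throughput (kbps) = 750000.0000 * 8 / 1000 = 6000.000000 -> 6000.00 kbps (2 dp)

6000.00


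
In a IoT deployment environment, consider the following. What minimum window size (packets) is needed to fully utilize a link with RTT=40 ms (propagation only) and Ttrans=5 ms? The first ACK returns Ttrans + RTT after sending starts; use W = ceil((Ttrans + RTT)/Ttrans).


Given: Ttrans = 5 ms, RTT = 40 ms (= 2 * Tprop, Tprop = 20 ms)
Time until first ACK returns = Ttrans + RTT = 5 + 40 = 45 ms
Need W * Ttrans >= Ttrans + RTT  ->  W >= (Ttrans + RTT) / Ttrans
(Ttrans + RTT) / Ttrans = 45 / 5 = 9
W_min = ceil(9) = 9

9


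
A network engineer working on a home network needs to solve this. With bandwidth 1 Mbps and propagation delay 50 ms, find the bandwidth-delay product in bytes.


Given: bandwidth = 1 Mbps, delay = 50 ms
BDP in bits = 1 * 10^6 * 50 / 1000
BDP in bits = 50000
BDP in bytes = 50000 / 8 = 6250

6250


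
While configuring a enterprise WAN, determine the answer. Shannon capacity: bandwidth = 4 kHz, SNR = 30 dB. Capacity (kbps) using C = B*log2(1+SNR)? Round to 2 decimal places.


Given: B = 4 kHz, SNR = 30 dB
SNR linear = 10^(30/10) = 1000
1 + SNR = 1001
log2(1001) = 9.9672262588
C = 4 * 1000 * 9.9672262588 = 39868.9050 bps
C = 39.868905 kbps -> 39.87 kbps (2 dp)

39.87


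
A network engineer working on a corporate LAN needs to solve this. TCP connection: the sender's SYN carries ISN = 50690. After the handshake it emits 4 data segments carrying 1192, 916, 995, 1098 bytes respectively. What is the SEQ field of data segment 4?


The SYN occupies sequence number ISN = 50690, so the first data byte is ISN + 1 = 50691.
SEQ of data segment i = (ISN + 1) + sum of payload sizes of segments 1..i-1.
Segment 1: SEQ = 50691, payload = 1192 bytes
Segment 2: SEQ = 51883, payload = 916 bytes
Segment 3: SEQ = 52799, payload = 995 bytes
Segment 4: SEQ = 53794, payload = 1098 bytes
SEQ of segment 4 = 50691 + 1192 + 916 + 995 = 53794

53794


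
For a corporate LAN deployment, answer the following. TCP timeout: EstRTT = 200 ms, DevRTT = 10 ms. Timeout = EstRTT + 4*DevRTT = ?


Given: EstRTT = 200 ms, DevRTT = 10 ms
Timeout = EstRTT + 4 * DevRTT
4 * DevRTT = 4 * 10 = 40
Timeout = 200 + 40 = 240 ms

240


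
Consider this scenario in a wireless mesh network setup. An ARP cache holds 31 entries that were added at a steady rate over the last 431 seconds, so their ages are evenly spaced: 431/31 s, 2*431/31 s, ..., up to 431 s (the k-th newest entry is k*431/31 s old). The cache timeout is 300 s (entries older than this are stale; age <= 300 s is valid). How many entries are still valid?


Ages are k * 431/31 s for k = 1..31 (spacing = 13.9032 s).
Entry k is valid iff k * 431/31 <= 300 iff k <= 31 * 300 / 431 = 21.5777
n_valid = floor(21.5777) = 21
(n_stale = 31 - 21 = 10)

21


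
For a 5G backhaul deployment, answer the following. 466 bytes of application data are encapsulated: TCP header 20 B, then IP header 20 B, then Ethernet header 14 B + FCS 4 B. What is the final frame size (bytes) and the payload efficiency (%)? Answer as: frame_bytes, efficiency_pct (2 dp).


TCP segment = 466 + 20 = 486 B
IP packet = 486 + 20 = 506 B
Ethernet frame = 506 + 14 + 4 = 524 B
Efficiency = app / frame = 466 / 524 = 0.889313 = 88.9313% -> 88.93% (2 dp)

524, 88.93


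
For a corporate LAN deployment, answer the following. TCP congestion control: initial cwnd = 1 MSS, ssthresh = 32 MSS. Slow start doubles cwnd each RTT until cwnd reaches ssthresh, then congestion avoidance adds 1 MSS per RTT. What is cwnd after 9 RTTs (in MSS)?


RTT 0: cwnd = 1 MSS (initial)
RTT 1: cwnd = 2 MSS (slow start, doubled)
RTT 2: cwnd = 4 MSS (slow start, doubled)
RTT 3: cwnd = 8 MSS (slow start, doubled)
RTT 4: cwnd = 16 MSS (slow start, doubled)
RTT 5: cwnd = 32 MSS (slow start, doubled)
RTT 6: cwnd = 33 MSS (congestion avoidance, +1)
RTT 7: cwnd = 34 MSS (congestion avoidance, +1)
RTT 8: cwnd = 35 MSS (congestion avoidance, +1)
RTT 9: cwnd = 36 MSS (congestion avoidance, +1)

36


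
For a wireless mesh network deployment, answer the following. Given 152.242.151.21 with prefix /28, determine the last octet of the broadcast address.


Given: IP = 152.242.151.21, prefix = /28
Host bits = 32 - 28 = 4
Network last octet = 21 AND mask = 16
Host part size = 2^4 - 1 = 15
Broadcast last octet = 16 OR 15 = 31

31


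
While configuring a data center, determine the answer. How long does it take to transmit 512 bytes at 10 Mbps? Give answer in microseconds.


Given: packet = 512 bytes, bandwidth = 10 Mbps
Packet in bits = 512 * 8 = 4096 bits
Bandwidth = 10 * 10^6 = 10000000 bps
Time = 4096 / 10000000 seconds
Time in us = 4096 * 10^6 / 10000000 = 409.6

409.6


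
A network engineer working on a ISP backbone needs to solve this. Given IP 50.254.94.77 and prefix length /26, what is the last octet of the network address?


Given: IP = 50.254.94.77, prefix = /26
Subnet mask = 255.255.255.192
Last octet of IP: 77
Last octet of mask: 192
Network last octet = 77 AND 192 = 64

64


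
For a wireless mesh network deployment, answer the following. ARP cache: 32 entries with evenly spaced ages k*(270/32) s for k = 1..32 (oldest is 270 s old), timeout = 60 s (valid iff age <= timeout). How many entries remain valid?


Ages are k * 270/32 s for k = 1..32 (spacing = 8.4375 s).
Entry k is valid iff k * 270/32 <= 60 iff k <= 32 * 60 / 270 = 7.1111
n_valid = floor(7.1111) = 7
(n_stale = 32 - 7 = 25)

7


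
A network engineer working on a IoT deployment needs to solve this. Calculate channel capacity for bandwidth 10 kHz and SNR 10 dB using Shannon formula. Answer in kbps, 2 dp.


Given: B = 10 kHz, SNR = 10 dB
SNR linear = 10^(10/10) = 10
1 + SNR = 11
log2(11) = 3.4594316186
C = 10 * 1000 * 3.4594316186 = 34594.3162 bps
C = 34.594316 kbps -> 34.59 kbps (2 dp)

34.59


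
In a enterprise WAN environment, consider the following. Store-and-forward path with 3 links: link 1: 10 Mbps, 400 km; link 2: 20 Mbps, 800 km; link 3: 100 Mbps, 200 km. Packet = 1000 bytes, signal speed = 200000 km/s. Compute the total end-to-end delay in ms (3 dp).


Packet = 1000 bytes = 8000 bits. Store-and-forward: sum (t_trans + t_prop) per link.
Link 1: t_trans = 8000/(10*10^6) s = 0.8000 ms; t_prop = 400/200000 s = 2.0000 ms; subtotal = 2.8000 ms
Link 2: t_trans = 8000/(20*10^6) s = 0.4000 ms; t_prop = 800/200000 s = 4.0000 ms; subtotal = 4.4000 ms
Link 3: t_trans = 8000/(100*10^6) s = 0.0800 ms; t_prop = 200/200000 s = 1.0000 ms; subtotal = 1.0800 ms
End-to-end = 2.8000 + 4.4000 + 1.0800 = 8.2800 ms -> 8.280 ms (3 dp)

8.280


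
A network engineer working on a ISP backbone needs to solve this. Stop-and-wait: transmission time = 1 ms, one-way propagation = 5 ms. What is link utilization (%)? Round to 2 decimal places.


Given: Ttrans = 1 ms, Tprop = 5 ms
RTT = 2 * Tprop = 2 * 5 = 10 ms
U = Ttrans / (Ttrans + RTT)
U = 1 / (1 + 10)
U = 1 / 11 = 0.090909
U% = 9.09%

9.09


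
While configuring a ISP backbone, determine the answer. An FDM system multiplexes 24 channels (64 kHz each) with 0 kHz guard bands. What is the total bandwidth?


Given: 24 channels, 64 kHz each, guard = 0 kHz
Channel bandwidth = 24 * 64 = 1536 kHz
Guard bands = 23 gaps * 0 kHz = 0 kHz
Total = 1536 + 0 = 1536 kHz

1536


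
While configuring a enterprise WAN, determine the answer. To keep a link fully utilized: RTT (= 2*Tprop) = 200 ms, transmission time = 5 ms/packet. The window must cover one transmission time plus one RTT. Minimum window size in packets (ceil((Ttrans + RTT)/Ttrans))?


Given: Ttrans = 5 ms, RTT = 200 ms (= 2 * Tprop, Tprop = 100 ms)
Time until first ACK returns = Ttrans + RTT = 5 + 200 = 205 ms
Need W * Ttrans >= Ttrans + RTT  ->  W >= (Ttrans + RTT) / Ttrans
(Ttrans + RTT) / Ttrans = 205 / 5 = 41
W_min = ceil(41) = 41

41


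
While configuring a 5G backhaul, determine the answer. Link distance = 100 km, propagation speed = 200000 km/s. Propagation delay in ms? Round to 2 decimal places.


Given: distance = 100 km, speed = 200000 km/s
Delay = distance / speed = 100 / 200000 seconds
Delay in ms = 100 * 1000 / 200000
Delay = 0.5000 ms
Rounded to 2 dp = 0.50 ms

0.50


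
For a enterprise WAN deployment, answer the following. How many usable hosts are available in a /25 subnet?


Given: subnet mask /25
Host bits = 32 - 25 = 7
Total addresses = 2^7 = 128
Usable hosts = 128 - 2 (network + broadcast) = 126

126


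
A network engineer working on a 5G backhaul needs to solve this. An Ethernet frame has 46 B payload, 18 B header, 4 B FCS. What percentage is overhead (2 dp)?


Given: payload = 46 B, header = 18 B, trailer = 4 B
Overhead bytes = header + trailer = 18 + 4 = 22
Total frame = payload + overhead = 46 + 22 = 68
Overhead % = 22 / 68 * 100 = 32.3529% -> 32.35% (2 dp)

32.35


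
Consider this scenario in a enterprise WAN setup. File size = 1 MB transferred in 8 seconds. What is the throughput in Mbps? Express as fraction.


Given: file = 1 MB, time = 8 s
File in Mb = 1 * 8 = 8 Mb
Throughput = 8 / 8 Mbps
Throughput = 1 Mbps

1


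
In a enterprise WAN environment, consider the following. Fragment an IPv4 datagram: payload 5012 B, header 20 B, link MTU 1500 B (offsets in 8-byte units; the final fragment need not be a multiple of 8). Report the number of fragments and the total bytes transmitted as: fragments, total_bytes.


Max data per non-final fragment = floor((MTU - header)/8)*8 = floor((1500 - 20)/8)*8 = floor(1480/8)*8 = 1480 B
Final fragment needs no 8-byte alignment: it can carry up to MTU - header = 1480 B
Non-final fragments needed = ceil((payload - 1480) / 1480) = ceil(3532/1480) = ceil(2.3865) = 3
Number of fragments = 3 + 1 = 4
Fragment sizes (data): 3 * 1480 B + 572 B (last, 572 <= 1480 OK)
Total bytes sent = payload + n_frags * header = 5012 + 4*20 = 5012 + 80 = 5092 B

4, 5092


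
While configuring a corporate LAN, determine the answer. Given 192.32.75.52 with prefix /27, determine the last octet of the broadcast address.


Given: IP = 192.32.75.52, prefix = /27
Host bits = 32 - 27 = 5
Network last octet = 52 AND mask = 32
Host part size = 2^5 - 1 = 31
Broadcast last octet = 32 OR 31 = 63

63


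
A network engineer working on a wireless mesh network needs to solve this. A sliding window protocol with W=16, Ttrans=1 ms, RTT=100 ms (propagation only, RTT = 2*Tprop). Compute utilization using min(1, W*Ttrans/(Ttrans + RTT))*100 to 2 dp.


Given: W = 16, Ttrans = 1 ms, RTT = 100 ms (= 2 * Tprop, Tprop = 50 ms)
Cycle time = Ttrans + RTT = 1 + 100 = 101 ms (first packet sent until its ACK returns)
W * Ttrans = 16 * 1 = 16 ms of sending per cycle
W * Ttrans / (Ttrans + RTT) = 16 / 101 = 0.158416
U = min(1, 0.158416) = 0.158416
U% = 15.84%

15.84


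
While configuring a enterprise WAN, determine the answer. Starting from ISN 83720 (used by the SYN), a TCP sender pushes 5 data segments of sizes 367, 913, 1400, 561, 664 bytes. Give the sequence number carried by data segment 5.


The SYN occupies sequence number ISN = 83720, so the first data byte is ISN + 1 = 83721.
SEQ of data segment i = (ISN + 1) + sum of payload sizes of segments 1..i-1.
Segment 1: SEQ = 83721, payload = 367 bytes
Segment 2: SEQ = 84088, payload = 913 bytes
Segment 3: SEQ = 85001, payload = 1400 bytes
Segment 4: SEQ = 86401, payload = 561 bytes
Segment 5: SEQ = 86962, payload = 664 bytes
SEQ of segment 5 = 83721 + 367 + 913 + 1400 + 561 = 86962

86962


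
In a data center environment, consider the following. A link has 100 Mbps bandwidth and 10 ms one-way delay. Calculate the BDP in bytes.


Given: bandwidth = 100 Mbps, delay = 10 ms
BDP in bits = 100 * 10^6 * 10 / 1000
BDP in bits = 1000000
BDP in bytes = 1000000 / 8 = 125000

125000


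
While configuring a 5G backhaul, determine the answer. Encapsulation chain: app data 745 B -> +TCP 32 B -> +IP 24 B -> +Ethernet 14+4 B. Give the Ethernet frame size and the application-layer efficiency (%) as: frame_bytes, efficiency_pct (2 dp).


TCP segment = 745 + 32 = 777 B
IP packet = 777 + 24 = 801 B
Ethernet frame = 801 + 14 + 4 = 819 B
Efficiency = app / frame = 745 / 819 = 0.909646 = 90.9646% -> 90.96% (2 dp)

819, 90.96


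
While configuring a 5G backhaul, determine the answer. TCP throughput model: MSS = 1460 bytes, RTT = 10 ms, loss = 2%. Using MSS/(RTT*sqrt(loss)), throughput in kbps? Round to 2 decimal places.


Given: MSS = 1460 bytes, RTT = 10 ms, loss = 2%
RTT in seconds = 10 / 1000 = 0.01
Loss rate = 2% = 0.02
sqrt(loss) = sqrt(0.02) = 0.141421356237
Throughput (bytes/s) = 1460 / (0.01 * 0.141421356237) = 1032375.9005
Throughput (kbps) = 1032375.9005 * 8 / 1000 = 8259.007204 -> 8259.01 kbps (2 dp)

8259.01


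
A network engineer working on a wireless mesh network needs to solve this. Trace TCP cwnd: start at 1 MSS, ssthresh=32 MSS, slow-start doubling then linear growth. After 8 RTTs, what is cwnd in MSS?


RTT 0: cwnd = 1 MSS (initial)
RTT 1: cwnd = 2 MSS (slow start, doubled)
RTT 2: cwnd = 4 MSS (slow start, doubled)
RTT 3: cwnd = 8 MSS (slow start, doubled)
RTT 4: cwnd = 16 MSS (slow start, doubled)
RTT 5: cwnd = 32 MSS (slow start, doubled)
RTT 6: cwnd = 33 MSS (congestion avoidance, +1)
RTT 7: cwnd = 34 MSS (congestion avoidance, +1)
RTT 8: cwnd = 35 MSS (congestion avoidance, +1)

35


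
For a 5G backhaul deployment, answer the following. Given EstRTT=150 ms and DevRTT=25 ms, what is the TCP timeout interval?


Given: EstRTT = 150 ms, DevRTT = 25 ms
Timeout = EstRTT + 4 * DevRTT
4 * DevRTT = 4 * 25 = 100
Timeout = 150 + 100 = 250 ms

250


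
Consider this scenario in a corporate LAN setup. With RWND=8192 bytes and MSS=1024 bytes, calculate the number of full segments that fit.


Given: RWND = 8192 bytes, MSS = 1024 bytes
Full segments = floor(RWND / MSS)
Full segments = floor(8192 / 1024)
Full segments = floor(8.0) = 8

8


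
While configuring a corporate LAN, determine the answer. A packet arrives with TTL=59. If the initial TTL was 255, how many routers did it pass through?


Given: initial TTL = 255, received TTL = 59
Hops = initial TTL - received TTL
Hops = 255 - 59 = 196

196


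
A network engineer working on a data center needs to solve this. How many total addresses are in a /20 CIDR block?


Given: CIDR prefix /20
Host bits = 32 - 20 = 12
Total addresses = 2^12 = 4096

4096


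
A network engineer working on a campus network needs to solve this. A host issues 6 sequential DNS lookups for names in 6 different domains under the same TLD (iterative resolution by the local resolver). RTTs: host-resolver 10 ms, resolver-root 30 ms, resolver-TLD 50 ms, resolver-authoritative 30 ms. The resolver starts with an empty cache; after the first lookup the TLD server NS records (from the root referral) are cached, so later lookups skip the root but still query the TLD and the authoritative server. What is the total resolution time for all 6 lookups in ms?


Lookup 1 (cold cache): local + root + TLD + auth = 10 + 30 + 50 + 30 = 120 ms
Lookups 2..6 (TLD NS cached -> skip root; new domain -> still ask TLD and auth): local + TLD + auth = 10 + 50 + 30 = 90 ms each
Remaining 5 lookups: 5 * 90 = 450 ms
Total = 120 + 450 = 570 ms

570


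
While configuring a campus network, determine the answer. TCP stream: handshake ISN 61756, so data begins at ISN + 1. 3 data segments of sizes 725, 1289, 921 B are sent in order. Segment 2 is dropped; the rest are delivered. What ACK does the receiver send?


SYN uses sequence number 61756; first data byte = ISN + 1 = 61757.
Segment 1: SEQ = 61757, len = 725 B, covers [61757, 62481]
Segment 2: SEQ = 62482, len = 1289 B, covers [62482, 63770] [LOST]
Segment 3: SEQ = 63771, len = 921 B, covers [63771, 64691]
In-order data received: bytes [61757, 62481] (segments 1..1).
Segment 2 missing -> gap begins at byte 62482; later segments buffered out of order.
Cumulative ACK = next expected in-order byte = 61757 + 725 = 62482

62482


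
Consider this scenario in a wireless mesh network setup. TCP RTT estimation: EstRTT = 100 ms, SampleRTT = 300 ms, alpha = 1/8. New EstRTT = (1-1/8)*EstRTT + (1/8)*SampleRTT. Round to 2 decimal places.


Given: EstRTT = 100 ms, SampleRTT = 300 ms, alpha = 1/8
New EstRTT = (1 - alpha) * EstRTT + alpha * SampleRTT
(7/8) * 100 = 87.5
(1/8) * 300 = 37.5
New EstRTT = 87.5 + 37.5 = 125 ms -> 125.00 ms (2 dp)

125.00


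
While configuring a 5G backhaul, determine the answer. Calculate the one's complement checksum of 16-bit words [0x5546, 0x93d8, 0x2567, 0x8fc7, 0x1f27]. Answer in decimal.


Given words: [0x5546, 0x93d8, 0x2567, 0x8fc7, 0x1f27]
Step 1: Sum all words
Raw sum = 21830 + 37848 + 9575 + 36807 + 7975 = 114035
Step 2: Fold carry: (48499 + 1) = 48500
One's complement = ~48500 & 0xFFFF = 17035

17035


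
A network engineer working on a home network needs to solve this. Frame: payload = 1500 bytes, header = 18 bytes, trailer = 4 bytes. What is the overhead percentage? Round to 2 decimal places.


Given: payload = 1500 B, header = 18 B, trailer = 4 B
Overhead bytes = header + trailer = 18 + 4 = 22
Total frame = payload + overhead = 1500 + 22 = 1522
Overhead % = 22 / 1522 * 100 = 1.4455% -> 1.45% (2 dp)

1.45


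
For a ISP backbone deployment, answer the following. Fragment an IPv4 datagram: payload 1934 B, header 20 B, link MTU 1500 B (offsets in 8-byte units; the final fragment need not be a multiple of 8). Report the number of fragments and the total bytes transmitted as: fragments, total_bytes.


Max data per non-final fragment = floor((MTU - header)/8)*8 = floor((1500 - 20)/8)*8 = floor(1480/8)*8 = 1480 B
Final fragment needs no 8-byte alignment: it can carry up to MTU - header = 1480 B
Non-final fragments needed = ceil((payload - 1480) / 1480) = ceil(454/1480) = ceil(0.3068) = 1
Number of fragments = 1 + 1 = 2
Fragment sizes (data): 1 * 1480 B + 454 B (last, 454 <= 1480 OK)
Total bytes sent = payload + n_frags * header = 1934 + 2*20 = 1934 + 40 = 1974 B

2, 1974


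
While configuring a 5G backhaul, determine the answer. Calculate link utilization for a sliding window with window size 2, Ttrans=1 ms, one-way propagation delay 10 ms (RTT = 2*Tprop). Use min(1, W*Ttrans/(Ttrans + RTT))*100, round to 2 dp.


Given: W = 2, Ttrans = 1 ms, RTT = 20 ms (= 2 * Tprop, Tprop = 10 ms)
Cycle time = Ttrans + RTT = 1 + 20 = 21 ms (first packet sent until its ACK returns)
W * Ttrans = 2 * 1 = 2 ms of sending per cycle
W * Ttrans / (Ttrans + RTT) = 2 / 21 = 0.095238
U = min(1, 0.095238) = 0.095238
U% = 9.52%

9.52


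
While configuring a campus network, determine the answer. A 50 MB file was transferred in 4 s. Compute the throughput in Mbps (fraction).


Given: file = 50 MB, time = 4 s
File in Mb = 50 * 8 = 400 Mb
Throughput = 400 / 4 Mbps
Throughput = 100 Mbps

100


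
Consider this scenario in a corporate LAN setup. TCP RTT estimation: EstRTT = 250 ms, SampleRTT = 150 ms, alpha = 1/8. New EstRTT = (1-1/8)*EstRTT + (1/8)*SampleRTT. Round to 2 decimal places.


Given: EstRTT = 250 ms, SampleRTT = 150 ms, alpha = 1/8
New EstRTT = (1 - alpha) * EstRTT + alpha * SampleRTT
(7/8) * 250 = 218.75
(1/8) * 150 = 18.75
New EstRTT = 218.75 + 18.75 = 237.5 ms -> 237.50 ms (2 dp)

237.50


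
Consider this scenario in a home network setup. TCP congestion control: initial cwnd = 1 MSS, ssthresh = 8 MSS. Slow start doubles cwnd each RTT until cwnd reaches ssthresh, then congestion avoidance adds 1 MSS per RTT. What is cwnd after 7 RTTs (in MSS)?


RTT 0: cwnd = 1 MSS (initial)
RTT 1: cwnd = 2 MSS (slow start, doubled)
RTT 2: cwnd = 4 MSS (slow start, doubled)
RTT 3: cwnd = 8 MSS (slow start, doubled)
RTT 4: cwnd = 9 MSS (congestion avoidance, +1)
RTT 5: cwnd = 10 MSS (congestion avoidance, +1)
RTT 6: cwnd = 11 MSS (congestion avoidance, +1)
RTT 7: cwnd = 12 MSS (congestion avoidance, +1)

12


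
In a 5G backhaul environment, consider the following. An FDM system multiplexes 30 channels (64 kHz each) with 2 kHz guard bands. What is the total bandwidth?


Given: 30 channels, 64 kHz each, guard = 2 kHz
Channel bandwidth = 30 * 64 = 1920 kHz
Guard bands = 29 gaps * 2 kHz = 58 kHz
Total = 1920 + 58 = 1978 kHz

1978


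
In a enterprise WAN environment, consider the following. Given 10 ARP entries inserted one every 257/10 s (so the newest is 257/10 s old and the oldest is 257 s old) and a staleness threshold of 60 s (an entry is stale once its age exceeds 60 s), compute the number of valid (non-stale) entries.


Ages are k * 257/10 s for k = 1..10 (spacing = 25.7000 s).
Entry k is valid iff k * 257/10 <= 60 iff k <= 10 * 60 / 257 = 2.3346
n_valid = floor(2.3346) = 2
(n_stale = 10 - 2 = 8)

2


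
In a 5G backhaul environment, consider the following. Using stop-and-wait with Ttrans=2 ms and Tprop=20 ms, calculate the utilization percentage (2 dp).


Given: Ttrans = 2 ms, Tprop = 20 ms
RTT = 2 * Tprop = 2 * 20 = 40 ms
U = Ttrans / (Ttrans + RTT)
U = 2 / (2 + 40)
U = 2 / 42 = 0.047619
U% = 4.76%

4.76


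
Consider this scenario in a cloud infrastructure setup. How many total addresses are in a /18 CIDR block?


Given: CIDR prefix /18
Host bits = 32 - 18 = 14
Total addresses = 2^14 = 16384

16384


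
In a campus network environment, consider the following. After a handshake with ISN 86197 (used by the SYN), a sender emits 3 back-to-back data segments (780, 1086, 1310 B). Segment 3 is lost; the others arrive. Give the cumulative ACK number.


SYN uses sequence number 86197; first data byte = ISN + 1 = 86198.
Segment 1: SEQ = 86198, len = 780 B, covers [86198, 86977]
Segment 2: SEQ = 86978, len = 1086 B, covers [86978, 88063]
Segment 3: SEQ = 88064, len = 1310 B, covers [88064, 89373] [LOST]
In-order data received: bytes [86198, 88063] (segments 1..2).
Segment 3 missing -> gap begins at byte 88064.
Cumulative ACK = next expected in-order byte = 86198 + 780 + 1086 = 88064

88064


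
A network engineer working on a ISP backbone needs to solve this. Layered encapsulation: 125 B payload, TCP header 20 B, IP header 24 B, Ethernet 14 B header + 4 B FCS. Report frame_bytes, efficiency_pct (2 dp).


TCP segment = 125 + 20 = 145 B
IP packet = 145 + 24 = 169 B
Ethernet frame = 169 + 14 + 4 = 187 B
Efficiency = app / frame = 125 / 187 = 0.668449 = 66.8449% -> 66.84% (2 dp)

187, 66.84


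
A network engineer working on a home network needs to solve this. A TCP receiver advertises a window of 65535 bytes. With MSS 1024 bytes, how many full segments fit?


Given: RWND = 65535 bytes, MSS = 1024 bytes
Full segments = floor(RWND / MSS)
Full segments = floor(65535 / 1024)
Full segments = floor(63.999) = 63

63


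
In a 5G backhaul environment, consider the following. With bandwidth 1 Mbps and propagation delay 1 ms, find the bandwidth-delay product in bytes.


Given: bandwidth = 1 Mbps, delay = 1 ms
BDP in bits = 1 * 10^6 * 1 / 1000
BDP in bits = 1000
BDP in bytes = 1000 / 8 = 125

125


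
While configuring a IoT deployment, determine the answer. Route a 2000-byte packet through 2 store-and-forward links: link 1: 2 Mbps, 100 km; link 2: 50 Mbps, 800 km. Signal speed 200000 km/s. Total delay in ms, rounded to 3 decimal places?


Packet = 2000 bytes = 16000 bits. Store-and-forward: sum (t_trans + t_prop) per link.
Link 1: t_trans = 16000/(2*10^6) s = 8.0000 ms; t_prop = 100/200000 s = 0.5000 ms; subtotal = 8.5000 ms
Link 2: t_trans = 16000/(50*10^6) s = 0.3200 ms; t_prop = 800/200000 s = 4.0000 ms; subtotal = 4.3200 ms
End-to-end = 8.5000 + 4.3200 = 12.8200 ms -> 12.820 ms (3 dp)

12.820


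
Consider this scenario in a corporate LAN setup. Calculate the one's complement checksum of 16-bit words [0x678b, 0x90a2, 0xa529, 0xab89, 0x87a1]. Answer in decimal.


Given words: [0x678b, 0x90a2, 0xa529, 0xab89, 0x87a1]
Step 1: Sum all words
Raw sum = 26507 + 37026 + 42281 + 43913 + 34721 = 184448
Step 2: Fold carry: (53376 + 2) = 53378
One's complement = ~53378 & 0xFFFF = 12157

12157


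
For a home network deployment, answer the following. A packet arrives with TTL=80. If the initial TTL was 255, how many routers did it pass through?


Given: initial TTL = 255, received TTL = 80
Hops = initial TTL - received TTL
Hops = 255 - 80 = 175

175


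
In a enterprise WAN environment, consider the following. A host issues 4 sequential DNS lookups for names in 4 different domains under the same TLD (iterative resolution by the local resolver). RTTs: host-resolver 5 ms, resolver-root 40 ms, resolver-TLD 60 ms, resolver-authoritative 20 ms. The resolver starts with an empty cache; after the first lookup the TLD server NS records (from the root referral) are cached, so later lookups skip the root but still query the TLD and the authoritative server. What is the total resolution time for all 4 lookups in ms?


Lookup 1 (cold cache): local + root + TLD + auth = 5 + 40 + 60 + 20 = 125 ms
Lookups 2..4 (TLD NS cached -> skip root; new domain -> still ask TLD and auth): local + TLD + auth = 5 + 60 + 20 = 85 ms each
Remaining 3 lookups: 3 * 85 = 255 ms
Total = 125 + 255 = 380 ms

380


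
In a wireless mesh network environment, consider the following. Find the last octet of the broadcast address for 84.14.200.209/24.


Given: IP = 84.14.200.209, prefix = /24
Host bits = 32 - 24 = 8
Network last octet = 209 AND mask = 0
Host part size = 2^8 - 1 = 255
Broadcast last octet = 0 OR 255 = 255

255


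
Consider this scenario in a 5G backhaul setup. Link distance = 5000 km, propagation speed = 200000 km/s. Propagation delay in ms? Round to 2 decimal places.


Given: distance = 5000 km, speed = 200000 km/s
Delay = distance / speed = 5000 / 200000 seconds
Delay in ms = 5000 * 1000 / 200000
Delay = 25.0000 ms
Rounded to 2 dp = 25.00 ms

25.00


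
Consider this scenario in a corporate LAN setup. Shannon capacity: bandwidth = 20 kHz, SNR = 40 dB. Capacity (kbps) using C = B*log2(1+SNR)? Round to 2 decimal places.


Given: B = 20 kHz, SNR = 40 dB
SNR linear = 10^(40/10) = 10000
1 + SNR = 10001
log2(10001) = 13.2878566418
C = 20 * 1000 * 13.2878566418 = 265757.1328 bps
C = 265.757133 kbps -> 265.76 kbps (2 dp)

265.76


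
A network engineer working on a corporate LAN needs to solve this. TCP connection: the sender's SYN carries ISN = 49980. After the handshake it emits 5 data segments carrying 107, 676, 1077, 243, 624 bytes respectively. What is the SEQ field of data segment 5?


The SYN occupies sequence number ISN = 49980, so the first data byte is ISN + 1 = 49981.
SEQ of data segment i = (ISN + 1) + sum of payload sizes of segments 1..i-1.
Segment 1: SEQ = 49981, payload = 107 bytes
Segment 2: SEQ = 50088, payload = 676 bytes
Segment 3: SEQ = 50764, payload = 1077 bytes
Segment 4: SEQ = 51841, payload = 243 bytes
Segment 5: SEQ = 52084, payload = 624 bytes
SEQ of segment 5 = 49981 + 107 + 676 + 1077 + 243 = 52084

52084


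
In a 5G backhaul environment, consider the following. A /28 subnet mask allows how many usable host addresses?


Given: subnet mask /28
Host bits = 32 - 28 = 4
Total addresses = 2^4 = 16
Usable hosts = 16 - 2 (network + broadcast) = 14

14


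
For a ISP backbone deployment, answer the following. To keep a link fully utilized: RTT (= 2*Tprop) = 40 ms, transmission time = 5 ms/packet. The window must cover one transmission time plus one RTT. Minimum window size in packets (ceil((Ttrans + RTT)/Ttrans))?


Given: Ttrans = 5 ms, RTT = 40 ms (= 2 * Tprop, Tprop = 20 ms)
Time until first ACK returns = Ttrans + RTT = 5 + 40 = 45 ms
Need W * Ttrans >= Ttrans + RTT  ->  W >= (Ttrans + RTT) / Ttrans
(Ttrans + RTT) / Ttrans = 45 / 5 = 9
W_min = ceil(9) = 9

9


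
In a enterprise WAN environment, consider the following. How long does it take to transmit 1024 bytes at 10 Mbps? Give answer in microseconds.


Given: packet = 1024 bytes, bandwidth = 10 Mbps
Packet in bits = 1024 * 8 = 8192 bits
Bandwidth = 10 * 10^6 = 10000000 bps
Time = 8192 / 10000000 seconds
Time in us = 8192 * 10^6 / 10000000 = 819.2

819.2


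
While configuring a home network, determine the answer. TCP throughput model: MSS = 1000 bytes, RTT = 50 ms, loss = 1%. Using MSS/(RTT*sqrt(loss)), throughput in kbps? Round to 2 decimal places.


Given: MSS = 1000 bytes, RTT = 50 ms, loss = 1%
RTT in seconds = 50 / 1000 = 0.05
Loss rate = 1% = 0.01
sqrt(loss) = sqrt(0.01) = 0.1
Throughput (bytes/s) = 1000 / (0.05 * 0.1) = 200000.0000
Throughput (kbps) = 200000.0000 * 8 / 1000 = 1600.000000 -> 1600.00 kbps (2 dp)

1600.00


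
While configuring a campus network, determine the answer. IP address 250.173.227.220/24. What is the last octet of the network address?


Given: IP = 250.173.227.220, prefix = /24
Subnet mask = 255.255.255.0
Last octet of IP: 220
Last octet of mask: 0
Network last octet = 220 AND 0 = 0

0


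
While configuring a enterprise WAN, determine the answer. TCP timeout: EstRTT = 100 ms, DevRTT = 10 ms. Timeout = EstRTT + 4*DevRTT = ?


Given: EstRTT = 100 ms, DevRTT = 10 ms
Timeout = EstRTT + 4 * DevRTT
4 * DevRTT = 4 * 10 = 40
Timeout = 100 + 40 = 140 ms

140


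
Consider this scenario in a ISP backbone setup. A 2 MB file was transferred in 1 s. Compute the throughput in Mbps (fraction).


Given: file = 2 MB, time = 1 s
File in Mb = 2 * 8 = 16 Mb
Throughput = 16 / 1 Mbps
Throughput = 16 Mbps

16


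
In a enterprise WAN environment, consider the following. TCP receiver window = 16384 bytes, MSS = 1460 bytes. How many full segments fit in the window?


Given: RWND = 16384 bytes, MSS = 1460 bytes
Full segments = floor(RWND / MSS)
Full segments = floor(16384 / 1460)
Full segments = floor(11.2219) = 11

11
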